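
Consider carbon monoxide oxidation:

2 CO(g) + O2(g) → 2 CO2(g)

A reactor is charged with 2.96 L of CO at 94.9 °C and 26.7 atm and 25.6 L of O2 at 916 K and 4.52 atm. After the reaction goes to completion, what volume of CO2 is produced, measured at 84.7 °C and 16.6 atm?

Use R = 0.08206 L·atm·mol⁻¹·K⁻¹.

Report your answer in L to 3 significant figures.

4.63 L

n(CO) = PV/RT = (26.7 × 2.96) / (0.08206 × 368.05) = 2.617 mol
n(O2) = PV/RT = (4.52 × 25.6) / (0.08206 × 916) = 1.539 mol
For 2.617 mol CO, stoichiometry requires (1/2) × 2.617 = 1.308 mol O2; 1.539 mol is available, so CO is limiting.
n(CO2) = (2/2) × 2.617 = 2.617 mol
V(CO2) = nRT/P = 2.617 × 0.08206 × 357.85 / 16.6 = 4.629 L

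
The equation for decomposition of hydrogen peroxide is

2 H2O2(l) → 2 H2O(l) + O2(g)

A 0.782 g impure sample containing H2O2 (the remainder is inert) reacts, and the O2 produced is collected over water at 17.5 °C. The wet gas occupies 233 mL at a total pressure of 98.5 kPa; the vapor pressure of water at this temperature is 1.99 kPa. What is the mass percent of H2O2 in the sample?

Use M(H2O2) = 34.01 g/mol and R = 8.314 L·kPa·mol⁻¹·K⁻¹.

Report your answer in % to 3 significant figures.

80.9 %

P(O2) = 98.5 − 1.99 = 96.51 kPa
n(O2) = PV/RT = (96.51 × 0.2330) / (8.314 × 290.65) = 0.009306 mol
n(H2O2) = (2/1) × 0.009306 = 0.01861 mol
m(H2O2) = 0.01861 × 34.01 = 0.6329 g
%H2O2 = 0.6329 / 0.782 × 100 = 80.93%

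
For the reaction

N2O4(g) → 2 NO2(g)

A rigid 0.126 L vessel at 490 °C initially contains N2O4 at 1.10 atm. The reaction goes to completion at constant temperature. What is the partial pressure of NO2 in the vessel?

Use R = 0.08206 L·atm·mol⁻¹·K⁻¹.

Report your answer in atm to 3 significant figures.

2.20 atm

n(N2O4)₀ = PV/RT = (1.10 × 0.126) / (0.08206 × 763.15) = 0.002213 mol
n(NO2) = (2/1) × 0.002213 = 0.004426 mol
P(NO2) = nRT/V = 0.004426 × 0.08206 × 763.15 / 0.126 = 2.200 atm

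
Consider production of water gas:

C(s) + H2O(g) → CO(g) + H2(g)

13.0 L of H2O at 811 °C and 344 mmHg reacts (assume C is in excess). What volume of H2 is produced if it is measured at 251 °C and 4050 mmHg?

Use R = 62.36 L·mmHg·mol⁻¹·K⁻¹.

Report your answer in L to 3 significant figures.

0.534 L

n(H2O) = PV/RT = (344 × 13.0) / (62.36 × 1084.15) = 0.06615 mol
n(H2) = (1/1) × 0.06615 = 0.06615 mol
V = nRT/P = 0.06615 × 62.36 × 524.15 / 4050 = 0.5339 L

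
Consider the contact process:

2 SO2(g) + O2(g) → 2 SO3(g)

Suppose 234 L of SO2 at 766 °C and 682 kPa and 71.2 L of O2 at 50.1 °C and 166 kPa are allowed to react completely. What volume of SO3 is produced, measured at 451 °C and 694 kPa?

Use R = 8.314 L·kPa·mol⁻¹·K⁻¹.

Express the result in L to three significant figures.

n(SO2) = PV/RT = (682 × 234) / (8.314 × 1039.15) = 18.47 mol
n(O2) = PV/RT = (166 × 71.2) / (8.314 × 323.25) = 4.398 mol
For 18.47 mol SO2, stoichiometry requires (1/2) × 18.47 = 9.235 mol O2; 4.398 mol is available, so O2 is limiting.
n(SO3) = (2/1) × 4.398 = 8.796 mol
V(SO3) = nRT/P = 8.796 × 8.314 × 724.15 / 694 = 76.31 L

76.3 L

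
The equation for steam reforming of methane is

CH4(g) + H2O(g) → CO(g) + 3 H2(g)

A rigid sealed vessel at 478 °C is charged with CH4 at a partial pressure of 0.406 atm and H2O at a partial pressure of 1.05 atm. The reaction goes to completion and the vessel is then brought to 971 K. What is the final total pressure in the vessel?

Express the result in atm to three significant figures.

With V and T fixed, P_i ∝ n_i, so the mole ratios apply directly to partial pressures at 478 °C.
P(H2O) required for 0.406 atm of CH4 = (1/1) × 0.406 = 0.4060 atm; available 1.05 atm, so CH4 is limiting.
P(H2O) remaining = 1.05 − (1/1) × 0.406 = 0.6440 atm
P(gaseous products) = (1+3)/1 × 0.406 = 1.624 atm
P_total at 478 °C = 0.6440 + 1.624 = 2.268 atm
Scaling to 971 K: P = 2.268 × 971/751.15 = 2.932 atm

2.93 atm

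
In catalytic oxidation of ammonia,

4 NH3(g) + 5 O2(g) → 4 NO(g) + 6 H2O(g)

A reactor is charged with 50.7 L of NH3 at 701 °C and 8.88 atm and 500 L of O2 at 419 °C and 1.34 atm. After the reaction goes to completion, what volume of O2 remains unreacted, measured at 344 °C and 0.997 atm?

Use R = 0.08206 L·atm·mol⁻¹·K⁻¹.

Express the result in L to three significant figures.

242 L

n(NH3) = PV/RT = (8.88 × 50.7) / (0.08206 × 974.15) = 5.632 mol
n(O2) = PV/RT = (1.34 × 500) / (0.08206 × 692.15) = 11.80 mol
For 5.632 mol NH3, stoichiometry requires (5/4) × 5.632 = 7.040 mol O2; 11.80 mol is available, so NH3 is limiting.
n(O2) consumed = (5/4) × 5.632 = 7.040 mol; remaining = 11.80 − 7.040 = 4.760 mol
V(O2) = nRT/P = 4.760 × 0.08206 × 617.15 / 0.997 = 241.8 L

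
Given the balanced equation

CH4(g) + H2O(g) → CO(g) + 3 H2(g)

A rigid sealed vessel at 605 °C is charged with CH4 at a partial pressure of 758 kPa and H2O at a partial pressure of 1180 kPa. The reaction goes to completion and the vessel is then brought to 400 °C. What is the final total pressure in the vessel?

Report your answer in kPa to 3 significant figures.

2650 kPa

Because the vessel is rigid and T is held at 605 °C, work the stoichiometry in partial pressures (P_i = n_iRT/V).
P(H2O) required for 758 kPa of CH4 = (1/1) × 758 = 758.0 kPa; available 1180 kPa, so CH4 is limiting.
P(H2O) remaining = 1180 − (1/1) × 758 = 422.0 kPa
P(gaseous products) = (1+3)/1 × 758 = 3032 kPa
P_total at 605 °C = 422.0 + 3032 = 3454 kPa
Scaling to 400 °C: P = 3454 × 673.15/878.15 = 2648 kPa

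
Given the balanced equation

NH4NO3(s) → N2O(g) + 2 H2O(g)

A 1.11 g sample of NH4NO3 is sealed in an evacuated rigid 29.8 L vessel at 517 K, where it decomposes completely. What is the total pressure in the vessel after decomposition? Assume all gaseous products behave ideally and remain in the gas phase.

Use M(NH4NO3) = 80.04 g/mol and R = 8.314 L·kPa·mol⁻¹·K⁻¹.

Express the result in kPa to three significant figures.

n(NH4NO3) = 1.11 / 80.04 = 0.01387 mol
n(gas produced) = (3/1) × 0.01387 = 0.04161 mol
P = nRT/V = 0.04161 × 8.314 × 517 / 29.8 = 6.002 kPa

6.00 kPa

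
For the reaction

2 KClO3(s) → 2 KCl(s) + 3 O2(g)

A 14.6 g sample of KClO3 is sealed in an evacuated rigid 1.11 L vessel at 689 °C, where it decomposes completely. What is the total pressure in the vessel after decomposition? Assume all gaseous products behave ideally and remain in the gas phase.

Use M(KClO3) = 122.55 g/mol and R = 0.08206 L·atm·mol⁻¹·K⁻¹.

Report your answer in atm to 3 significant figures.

n(KClO3) = 14.6 / 122.55 = 0.1191 mol
n(gas produced) = (3/2) × 0.1191 = 0.1787 mol
P = nRT/V = 0.1787 × 0.08206 × 962.15 / 1.11 = 12.71 atm

12.7 atm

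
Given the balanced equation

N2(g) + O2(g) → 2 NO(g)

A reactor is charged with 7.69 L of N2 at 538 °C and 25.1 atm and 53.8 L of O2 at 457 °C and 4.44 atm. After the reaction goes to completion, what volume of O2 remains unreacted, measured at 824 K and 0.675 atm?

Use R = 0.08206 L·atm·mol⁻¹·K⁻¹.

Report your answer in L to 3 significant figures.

109 L

n(N2) = PV/RT = (25.1 × 7.69) / (0.08206 × 811.15) = 2.900 mol
n(O2) = PV/RT = (4.44 × 53.8) / (0.08206 × 730.15) = 3.987 mol
For 2.900 mol N2, stoichiometry requires (1/1) × 2.900 = 2.900 mol O2; 3.987 mol is available, so N2 is limiting.
n(O2) consumed = (1/1) × 2.900 = 2.900 mol; remaining = 3.987 − 2.900 = 1.087 mol
V(O2) = nRT/P = 1.087 × 0.08206 × 824 / 0.675 = 108.9 L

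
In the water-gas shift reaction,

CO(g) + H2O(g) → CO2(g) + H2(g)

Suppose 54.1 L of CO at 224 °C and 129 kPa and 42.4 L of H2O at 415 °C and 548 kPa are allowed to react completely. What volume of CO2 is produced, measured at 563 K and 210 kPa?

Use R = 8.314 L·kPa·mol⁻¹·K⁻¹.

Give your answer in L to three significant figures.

37.6 L

n(CO) = PV/RT = (129 × 54.1) / (8.314 × 497.15) = 1.688 mol
n(H2O) = PV/RT = (548 × 42.4) / (8.314 × 688.15) = 4.061 mol
For 1.688 mol CO, stoichiometry requires (1/1) × 1.688 = 1.688 mol H2O; 4.061 mol is available, so CO is limiting.
n(CO2) = (1/1) × 1.688 = 1.688 mol
V(CO2) = nRT/P = 1.688 × 8.314 × 563 / 210 = 37.62 L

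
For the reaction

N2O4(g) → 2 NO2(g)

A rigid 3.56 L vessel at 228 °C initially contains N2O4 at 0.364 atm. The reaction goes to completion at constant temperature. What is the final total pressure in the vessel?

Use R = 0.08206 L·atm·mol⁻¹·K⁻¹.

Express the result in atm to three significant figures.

0.728 atm

Since T and V are fixed, P_final/P_initial = n_final/n_initial = 2/1.
P_final = (2/1) × 0.364 = 0.7280 atm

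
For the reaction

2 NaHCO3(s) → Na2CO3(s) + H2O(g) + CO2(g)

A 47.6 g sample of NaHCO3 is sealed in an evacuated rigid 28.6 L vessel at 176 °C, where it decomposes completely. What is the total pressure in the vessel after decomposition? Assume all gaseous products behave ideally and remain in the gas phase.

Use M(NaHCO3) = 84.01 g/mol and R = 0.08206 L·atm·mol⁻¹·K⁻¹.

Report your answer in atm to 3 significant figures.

n(NaHCO3) = 47.6 / 84.01 = 0.5666 mol
n(gas produced) = (2/2) × 0.5666 = 0.5666 mol
P = nRT/V = 0.5666 × 0.08206 × 449.15 / 28.6 = 0.7302 atm

0.730 atm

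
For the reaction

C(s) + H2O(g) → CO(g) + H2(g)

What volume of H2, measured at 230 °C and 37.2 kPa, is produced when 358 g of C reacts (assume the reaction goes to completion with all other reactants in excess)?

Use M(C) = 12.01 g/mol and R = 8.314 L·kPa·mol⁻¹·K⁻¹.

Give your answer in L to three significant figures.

n(C) = 358.0 / 12.01 = 29.81 mol
n(H2) = (1/1) × 29.81 = 29.81 mol
V = nRT/P = 29.81 × 8.314 × 503.15 / 37.2 = 3352 L

3350 L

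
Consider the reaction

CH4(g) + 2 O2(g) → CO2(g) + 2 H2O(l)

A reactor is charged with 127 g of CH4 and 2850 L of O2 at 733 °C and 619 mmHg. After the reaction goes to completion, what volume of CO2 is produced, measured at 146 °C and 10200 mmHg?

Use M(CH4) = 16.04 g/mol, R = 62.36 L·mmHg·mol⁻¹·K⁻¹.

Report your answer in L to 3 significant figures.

20.3 L

n(CH4) = 127 / 16.04 = 7.918 mol
n(O2) = PV/RT = (619 × 2850) / (62.36 × 1006.15) = 28.12 mol
For 7.918 mol CH4, stoichiometry requires (2/1) × 7.918 = 15.84 mol O2; 28.12 mol is available, so CH4 is limiting.
n(CO2) = (1/1) × 7.918 = 7.918 mol
V(CO2) = nRT/P = 7.918 × 62.36 × 419.15 / 10200 = 20.29 L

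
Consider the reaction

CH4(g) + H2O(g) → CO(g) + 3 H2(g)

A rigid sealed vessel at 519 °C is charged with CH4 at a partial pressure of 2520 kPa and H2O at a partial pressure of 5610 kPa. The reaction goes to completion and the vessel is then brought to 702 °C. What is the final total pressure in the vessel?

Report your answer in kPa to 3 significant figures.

Because the vessel is rigid and T is held at 519 °C, work the stoichiometry in partial pressures (P_i = n_iRT/V).
P(H2O) required for 2520 kPa of CH4 = (1/1) × 2520 = 2520 kPa; available 5610 kPa, so CH4 is limiting.
P(H2O) remaining = 5610 − (1/1) × 2520 = 3090 kPa
P(gaseous products) = (1+3)/1 × 2520 = 10080 kPa
P_total at 519 °C = 3090 + 10080 = 13170 kPa
Scaling to 702 °C: P = 13170 × 975.15/792.15 = 16210 kPa

16200 kPa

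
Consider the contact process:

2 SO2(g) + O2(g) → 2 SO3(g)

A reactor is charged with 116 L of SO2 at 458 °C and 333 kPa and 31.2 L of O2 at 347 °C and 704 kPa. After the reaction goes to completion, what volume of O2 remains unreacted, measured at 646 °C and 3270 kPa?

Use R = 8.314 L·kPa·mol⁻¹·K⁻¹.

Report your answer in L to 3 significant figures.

2.53 L

n(SO2) = PV/RT = (333 × 116) / (8.314 × 731.15) = 6.355 mol
n(O2) = PV/RT = (704 × 31.2) / (8.314 × 620.15) = 4.260 mol
For 6.355 mol SO2, stoichiometry requires (1/2) × 6.355 = 3.178 mol O2; 4.260 mol is available, so SO2 is limiting.
n(O2) consumed = (1/2) × 6.355 = 3.178 mol; remaining = 4.260 − 3.178 = 1.082 mol
V(O2) = nRT/P = 1.082 × 8.314 × 919.15 / 3270 = 2.529 L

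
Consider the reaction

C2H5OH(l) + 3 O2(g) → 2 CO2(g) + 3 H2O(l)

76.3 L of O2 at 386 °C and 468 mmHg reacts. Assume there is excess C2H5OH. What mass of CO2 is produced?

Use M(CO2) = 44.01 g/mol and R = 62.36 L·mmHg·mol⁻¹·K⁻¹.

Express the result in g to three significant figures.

n(O2) = PV/RT = (468 × 76.3) / (62.36 × 659.15) = 0.8687 mol
n(CO2) = (2/3) × 0.8687 = 0.5791 mol
m(CO2) = 0.5791 × 44.01 = 25.49 g

25.5 g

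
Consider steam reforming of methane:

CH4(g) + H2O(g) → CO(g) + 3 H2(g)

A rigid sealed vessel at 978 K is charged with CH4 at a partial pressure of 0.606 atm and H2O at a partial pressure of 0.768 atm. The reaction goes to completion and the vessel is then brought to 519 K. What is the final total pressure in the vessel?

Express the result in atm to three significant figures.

At constant V, partial pressures at 978 K are proportional to moles, so apply stoichiometry directly to pressures.
P(H2O) required for 0.606 atm of CH4 = (1/1) × 0.606 = 0.6060 atm; available 0.768 atm, so CH4 is limiting.
P(H2O) remaining = 0.768 − (1/1) × 0.606 = 0.1620 atm
P(gaseous products) = (1+3)/1 × 0.606 = 2.424 atm
P_total at 978 K = 0.1620 + 2.424 = 2.586 atm
Scaling to 519 K: P = 2.586 × 519/978 = 1.372 atm

1.37 atm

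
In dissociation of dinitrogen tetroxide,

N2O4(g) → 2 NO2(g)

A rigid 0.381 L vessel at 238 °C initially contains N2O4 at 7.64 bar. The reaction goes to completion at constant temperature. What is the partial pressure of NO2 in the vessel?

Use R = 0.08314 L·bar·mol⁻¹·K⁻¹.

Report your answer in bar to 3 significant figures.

n(N2O4)₀ = PV/RT = (7.64 × 0.381) / (0.08314 × 511.15) = 0.06850 mol
n(NO2) = (2/1) × 0.06850 = 0.1370 mol
P(NO2) = nRT/V = 0.1370 × 0.08314 × 511.15 / 0.381 = 15.28 bar

15.3 bar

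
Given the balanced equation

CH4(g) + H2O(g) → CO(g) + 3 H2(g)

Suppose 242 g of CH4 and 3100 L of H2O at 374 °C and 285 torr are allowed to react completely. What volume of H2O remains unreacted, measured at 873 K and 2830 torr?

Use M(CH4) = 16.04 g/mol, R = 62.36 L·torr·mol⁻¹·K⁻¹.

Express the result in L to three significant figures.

131 L

n(CH4) = 242 / 16.04 = 15.09 mol
n(H2O) = PV/RT = (285 × 3100) / (62.36 × 647.15) = 21.89 mol
For 15.09 mol CH4, stoichiometry requires (1/1) × 15.09 = 15.09 mol H2O; 21.89 mol is available, so CH4 is limiting.
n(H2O) consumed = (1/1) × 15.09 = 15.09 mol; remaining = 21.89 − 15.09 = 6.800 mol
V(H2O) = nRT/P = 6.800 × 62.36 × 873 / 2830 = 130.8 L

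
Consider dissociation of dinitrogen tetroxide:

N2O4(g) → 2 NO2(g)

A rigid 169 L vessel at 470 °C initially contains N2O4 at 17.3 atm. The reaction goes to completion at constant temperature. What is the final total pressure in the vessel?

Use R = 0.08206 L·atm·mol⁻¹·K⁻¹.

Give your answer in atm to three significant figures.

Rigid vessel, constant T ⇒ P scales with total gas moles (1 → 2).
P_final = (2/1) × 17.3 = 34.60 atm

34.6 atm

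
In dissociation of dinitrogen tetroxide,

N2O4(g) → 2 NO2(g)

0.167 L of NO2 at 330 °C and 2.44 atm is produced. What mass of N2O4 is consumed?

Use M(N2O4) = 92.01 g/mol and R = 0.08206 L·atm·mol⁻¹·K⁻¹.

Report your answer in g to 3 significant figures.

n(NO2) = PV/RT = (2.44 × 0.167) / (0.08206 × 603.15) = 0.008233 mol
n(N2O4) = (1/2) × 0.008233 = 0.004117 mol
m(N2O4) = 0.004117 × 92.01 = 0.3788 g

0.379 g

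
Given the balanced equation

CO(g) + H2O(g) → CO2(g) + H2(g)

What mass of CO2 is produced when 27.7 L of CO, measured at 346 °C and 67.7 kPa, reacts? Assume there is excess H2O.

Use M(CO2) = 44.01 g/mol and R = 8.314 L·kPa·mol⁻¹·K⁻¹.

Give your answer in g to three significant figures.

16.0 g

n(CO) = PV/RT = (67.7 × 27.7) / (8.314 × 619.15) = 0.3643 mol
n(CO2) = (1/1) × 0.3643 = 0.3643 mol
m(CO2) = 0.3643 × 44.01 = 16.03 g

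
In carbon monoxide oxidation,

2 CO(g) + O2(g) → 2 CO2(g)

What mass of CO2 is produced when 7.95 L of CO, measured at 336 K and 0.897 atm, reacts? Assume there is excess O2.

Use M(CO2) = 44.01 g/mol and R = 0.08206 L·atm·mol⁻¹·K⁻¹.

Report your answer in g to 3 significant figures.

n(CO) = PV/RT = (0.897 × 7.95) / (0.08206 × 336) = 0.2586 mol
n(CO2) = (2/2) × 0.2586 = 0.2586 mol
m(CO2) = 0.2586 × 44.01 = 11.38 g

11.4 g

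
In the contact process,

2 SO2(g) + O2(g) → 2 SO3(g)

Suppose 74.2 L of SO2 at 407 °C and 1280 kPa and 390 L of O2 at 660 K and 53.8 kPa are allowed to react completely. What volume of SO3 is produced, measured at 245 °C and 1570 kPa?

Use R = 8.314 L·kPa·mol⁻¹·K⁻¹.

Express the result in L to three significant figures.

21.0 L

n(SO2) = PV/RT = (1280 × 74.2) / (8.314 × 680.15) = 16.80 mol
n(O2) = PV/RT = (53.8 × 390) / (8.314 × 660) = 3.824 mol
For 16.80 mol SO2, stoichiometry requires (1/2) × 16.80 = 8.400 mol O2; 3.824 mol is available, so O2 is limiting.
n(SO3) = (2/1) × 3.824 = 7.648 mol
V(SO3) = nRT/P = 7.648 × 8.314 × 518.15 / 1570 = 20.99 L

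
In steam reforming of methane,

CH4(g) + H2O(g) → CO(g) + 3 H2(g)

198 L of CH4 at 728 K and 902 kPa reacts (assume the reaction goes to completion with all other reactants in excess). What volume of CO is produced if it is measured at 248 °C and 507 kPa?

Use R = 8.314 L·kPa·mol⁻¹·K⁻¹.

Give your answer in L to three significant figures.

n(CH4) = PV/RT = (902 × 198) / (8.314 × 728) = 29.51 mol
n(CO) = (1/1) × 29.51 = 29.51 mol
V = nRT/P = 29.51 × 8.314 × 521.15 / 507 = 252.2 L

252 L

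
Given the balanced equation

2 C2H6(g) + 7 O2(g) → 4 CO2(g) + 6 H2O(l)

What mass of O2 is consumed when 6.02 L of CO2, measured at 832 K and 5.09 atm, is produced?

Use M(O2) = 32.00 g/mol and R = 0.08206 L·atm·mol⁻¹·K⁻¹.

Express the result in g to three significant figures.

25.1 g

n(CO2) = PV/RT = (5.09 × 6.02) / (0.08206 × 832) = 0.4488 mol
n(O2) = (7/4) × 0.4488 = 0.7854 mol
m(O2) = 0.7854 × 32.00 = 25.13 g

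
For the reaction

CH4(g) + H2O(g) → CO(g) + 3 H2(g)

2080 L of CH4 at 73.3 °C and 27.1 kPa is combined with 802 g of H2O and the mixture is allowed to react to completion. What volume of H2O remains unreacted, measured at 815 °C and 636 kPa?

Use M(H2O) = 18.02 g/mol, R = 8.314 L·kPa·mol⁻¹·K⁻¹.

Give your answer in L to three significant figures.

n(CH4) = PV/RT = (27.1 × 2080) / (8.314 × 346.45) = 19.57 mol
n(H2O) = 802 / 18.02 = 44.51 mol
For 19.57 mol CH4, stoichiometry requires (1/1) × 19.57 = 19.57 mol H2O; 44.51 mol is available, so CH4 is limiting.
n(H2O) consumed = (1/1) × 19.57 = 19.57 mol; remaining = 44.51 − 19.57 = 24.94 mol
V(H2O) = nRT/P = 24.94 × 8.314 × 1088.15 / 636 = 354.8 L

355 L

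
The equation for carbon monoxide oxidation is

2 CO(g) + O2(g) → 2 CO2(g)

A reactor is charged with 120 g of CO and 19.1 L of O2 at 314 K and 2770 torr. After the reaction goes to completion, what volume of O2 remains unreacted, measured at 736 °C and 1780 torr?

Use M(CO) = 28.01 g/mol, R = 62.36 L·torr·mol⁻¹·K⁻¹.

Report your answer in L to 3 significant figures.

n(CO) = 120 / 28.01 = 4.284 mol
n(O2) = PV/RT = (2770 × 19.1) / (62.36 × 314) = 2.702 mol
For 4.284 mol CO, stoichiometry requires (1/2) × 4.284 = 2.142 mol O2; 2.702 mol is available, so CO is limiting.
n(O2) consumed = (1/2) × 4.284 = 2.142 mol; remaining = 2.702 − 2.142 = 0.5600 mol
V(O2) = nRT/P = 0.5600 × 62.36 × 1009.15 / 1780 = 19.80 L

19.8 L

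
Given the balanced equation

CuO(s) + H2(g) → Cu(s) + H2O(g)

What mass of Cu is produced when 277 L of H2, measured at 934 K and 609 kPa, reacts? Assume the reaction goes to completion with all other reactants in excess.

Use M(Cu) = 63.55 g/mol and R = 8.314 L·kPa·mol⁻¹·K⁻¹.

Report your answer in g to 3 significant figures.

n(H2) = PV/RT = (609 × 277) / (8.314 × 934) = 21.72 mol
n(Cu) = (1/1) × 21.72 = 21.72 mol
m(Cu) = 21.72 × 63.55 = 1380 g

1380 g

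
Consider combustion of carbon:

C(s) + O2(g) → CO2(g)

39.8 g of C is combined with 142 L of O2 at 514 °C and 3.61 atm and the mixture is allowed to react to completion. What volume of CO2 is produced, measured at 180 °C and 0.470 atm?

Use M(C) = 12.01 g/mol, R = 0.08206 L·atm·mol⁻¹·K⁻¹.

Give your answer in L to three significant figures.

n(C) = 39.8 / 12.01 = 3.314 mol
n(O2) = PV/RT = (3.61 × 142) / (0.08206 × 787.15) = 7.936 mol
For 3.314 mol C, stoichiometry requires (1/1) × 3.314 = 3.314 mol O2; 7.936 mol is available, so C is limiting.
n(CO2) = (1/1) × 3.314 = 3.314 mol
V(CO2) = nRT/P = 3.314 × 0.08206 × 453.15 / 0.470 = 262.2 L

262 L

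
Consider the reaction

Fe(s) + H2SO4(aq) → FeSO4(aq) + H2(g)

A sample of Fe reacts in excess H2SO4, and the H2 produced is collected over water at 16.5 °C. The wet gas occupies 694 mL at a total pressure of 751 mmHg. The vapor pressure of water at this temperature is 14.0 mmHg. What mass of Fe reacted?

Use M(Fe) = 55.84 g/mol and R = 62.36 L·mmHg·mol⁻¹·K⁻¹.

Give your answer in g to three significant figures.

P(H2) = 751 − 14.0 = 737.0 mmHg
n(H2) = PV/RT = (737.0 × 0.6940) / (62.36 × 289.65) = 0.02832 mol
n(Fe) = (1/1) × 0.02832 = 0.02832 mol
m(Fe) = 0.02832 × 55.84 = 1.581 g

1.58 g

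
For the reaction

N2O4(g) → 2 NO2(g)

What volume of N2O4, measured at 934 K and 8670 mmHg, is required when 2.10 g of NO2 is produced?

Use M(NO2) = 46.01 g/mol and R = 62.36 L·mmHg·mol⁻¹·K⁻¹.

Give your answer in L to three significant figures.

n(NO2) = 2.100 / 46.01 = 0.04564 mol
n(N2O4) = (1/2) × 0.04564 = 0.02282 mol
V = nRT/P = 0.02282 × 62.36 × 934 / 8670 = 0.1533 L

0.153 L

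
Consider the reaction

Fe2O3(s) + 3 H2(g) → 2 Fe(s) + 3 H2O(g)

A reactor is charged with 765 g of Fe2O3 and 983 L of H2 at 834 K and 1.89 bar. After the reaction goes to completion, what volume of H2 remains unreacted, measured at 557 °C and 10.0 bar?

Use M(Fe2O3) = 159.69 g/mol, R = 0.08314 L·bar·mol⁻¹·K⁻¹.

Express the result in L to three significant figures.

n(Fe2O3) = 765 / 159.69 = 4.791 mol
n(H2) = PV/RT = (1.89 × 983) / (0.08314 × 834) = 26.79 mol
For 4.791 mol Fe2O3, stoichiometry requires (3/1) × 4.791 = 14.37 mol H2; 26.79 mol is available, so Fe2O3 is limiting.
n(H2) consumed = (3/1) × 4.791 = 14.37 mol; remaining = 26.79 − 14.37 = 12.42 mol
V(H2) = nRT/P = 12.42 × 0.08314 × 830.15 / 10.0 = 85.72 L

85.7 L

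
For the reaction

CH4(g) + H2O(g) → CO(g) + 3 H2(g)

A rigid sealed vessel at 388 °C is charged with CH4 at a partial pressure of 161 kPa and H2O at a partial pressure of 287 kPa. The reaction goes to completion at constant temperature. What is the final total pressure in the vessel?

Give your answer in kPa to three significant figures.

770 kPa

Because the vessel is rigid and T is held at 388 °C, work the stoichiometry in partial pressures (P_i = n_iRT/V).
P(H2O) required for 161 kPa of CH4 = (1/1) × 161 = 161.0 kPa; available 287 kPa, so CH4 is limiting.
P(H2O) remaining = 287 − (1/1) × 161 = 126.0 kPa
P(gaseous products) = (1+3)/1 × 161 = 644.0 kPa
P_total at 388 °C = 126.0 + 644.0 = 770.0 kPa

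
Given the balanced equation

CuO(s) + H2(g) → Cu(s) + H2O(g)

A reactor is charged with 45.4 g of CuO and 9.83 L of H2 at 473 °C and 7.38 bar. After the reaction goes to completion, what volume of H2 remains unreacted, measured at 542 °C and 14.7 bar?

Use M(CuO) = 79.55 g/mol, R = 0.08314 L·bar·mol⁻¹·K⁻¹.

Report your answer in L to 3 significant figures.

2.76 L

n(CuO) = 45.4 / 79.55 = 0.5707 mol
n(H2) = PV/RT = (7.38 × 9.83) / (0.08314 × 746.15) = 1.169 mol
For 0.5707 mol CuO, stoichiometry requires (1/1) × 0.5707 = 0.5707 mol H2; 1.169 mol is available, so CuO is limiting.
n(H2) consumed = (1/1) × 0.5707 = 0.5707 mol; remaining = 1.169 − 0.5707 = 0.5983 mol
V(H2) = nRT/P = 0.5983 × 0.08314 × 815.15 / 14.7 = 2.758 L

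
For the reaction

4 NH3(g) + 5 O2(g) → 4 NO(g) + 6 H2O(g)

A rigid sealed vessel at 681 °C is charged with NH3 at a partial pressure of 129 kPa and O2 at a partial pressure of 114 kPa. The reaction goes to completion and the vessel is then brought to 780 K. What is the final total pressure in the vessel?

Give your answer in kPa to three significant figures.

Because the vessel is rigid and T is held at 681 °C, work the stoichiometry in partial pressures (P_i = n_iRT/V).
P(O2) required for 129 kPa of NH3 = (5/4) × 129 = 161.2 kPa; available 114 kPa, so O2 is limiting.
P(NH3) remaining = 129 − (4/5) × 114 = 37.80 kPa
P(gaseous products) = (4+6)/5 × 114 = 228.0 kPa
P_total at 681 °C = 37.80 + 228.0 = 265.8 kPa
Scaling to 780 K: P = 265.8 × 780/954.15 = 217.3 kPa

217 kPa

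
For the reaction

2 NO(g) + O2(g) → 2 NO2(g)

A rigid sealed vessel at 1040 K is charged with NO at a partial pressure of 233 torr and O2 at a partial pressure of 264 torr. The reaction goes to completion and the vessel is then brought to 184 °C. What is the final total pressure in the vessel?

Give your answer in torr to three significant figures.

167 torr

At constant V, partial pressures at 1040 K are proportional to moles, so apply stoichiometry directly to pressures.
P(O2) required for 233 torr of NO = (1/2) × 233 = 116.5 torr; available 264 torr, so NO is limiting.
P(O2) remaining = 264 − (1/2) × 233 = 147.5 torr
P(gaseous products) = (2)/2 × 233 = 233.0 torr
P_total at 1040 K = 147.5 + 233.0 = 380.5 torr
Scaling to 184 °C: P = 380.5 × 457.15/1040 = 167.3 torr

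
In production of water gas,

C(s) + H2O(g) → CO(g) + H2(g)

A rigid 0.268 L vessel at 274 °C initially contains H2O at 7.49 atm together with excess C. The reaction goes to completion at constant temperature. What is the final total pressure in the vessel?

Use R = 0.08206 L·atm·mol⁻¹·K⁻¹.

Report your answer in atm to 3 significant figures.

At constant T and V, P ∝ n(gas): 1 mol gas → 2 mol gas.
P_final = (2/1) × 7.49 = 14.98 atm

15.0 atm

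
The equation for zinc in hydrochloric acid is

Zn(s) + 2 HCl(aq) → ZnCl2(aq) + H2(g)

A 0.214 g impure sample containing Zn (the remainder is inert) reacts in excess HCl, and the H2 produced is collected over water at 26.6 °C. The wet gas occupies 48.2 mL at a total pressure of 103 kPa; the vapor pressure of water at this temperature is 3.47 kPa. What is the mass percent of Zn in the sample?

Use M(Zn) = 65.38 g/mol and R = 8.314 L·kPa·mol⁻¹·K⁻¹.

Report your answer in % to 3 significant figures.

P(H2) = 103 − 3.47 = 99.53 kPa
n(H2) = PV/RT = (99.53 × 0.04820) / (8.314 × 299.75) = 0.001925 mol
n(Zn) = (1/1) × 0.001925 = 0.001925 mol
m(Zn) = 0.001925 × 65.38 = 0.1259 g
%Zn = 0.1259 / 0.214 × 100 = 58.83%

58.8 %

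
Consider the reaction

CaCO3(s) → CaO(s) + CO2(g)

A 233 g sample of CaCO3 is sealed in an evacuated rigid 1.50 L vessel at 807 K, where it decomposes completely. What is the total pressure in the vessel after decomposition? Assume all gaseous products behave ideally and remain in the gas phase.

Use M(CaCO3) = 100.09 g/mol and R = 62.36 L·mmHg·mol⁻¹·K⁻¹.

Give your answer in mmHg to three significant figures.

78100 mmHg

n(CaCO3) = 233 / 100.09 = 2.328 mol
n(gas produced) = (1/1) × 2.328 = 2.328 mol
P = nRT/V = 2.328 × 62.36 × 807 / 1.50 = 78100 mmHg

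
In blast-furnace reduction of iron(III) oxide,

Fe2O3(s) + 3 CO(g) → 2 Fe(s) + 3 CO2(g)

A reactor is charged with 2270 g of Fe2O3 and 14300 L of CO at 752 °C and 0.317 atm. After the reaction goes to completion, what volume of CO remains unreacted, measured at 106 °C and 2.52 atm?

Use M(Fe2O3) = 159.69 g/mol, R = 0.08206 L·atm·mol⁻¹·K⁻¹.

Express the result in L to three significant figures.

139 L

n(Fe2O3) = 2270 / 159.69 = 14.22 mol
n(CO) = PV/RT = (0.317 × 14300) / (0.08206 × 1025.15) = 53.89 mol
For 14.22 mol Fe2O3, stoichiometry requires (3/1) × 14.22 = 42.66 mol CO; 53.89 mol is available, so Fe2O3 is limiting.
n(CO) consumed = (3/1) × 14.22 = 42.66 mol; remaining = 53.89 − 42.66 = 11.23 mol
V(CO) = nRT/P = 11.23 × 0.08206 × 379.15 / 2.52 = 138.7 L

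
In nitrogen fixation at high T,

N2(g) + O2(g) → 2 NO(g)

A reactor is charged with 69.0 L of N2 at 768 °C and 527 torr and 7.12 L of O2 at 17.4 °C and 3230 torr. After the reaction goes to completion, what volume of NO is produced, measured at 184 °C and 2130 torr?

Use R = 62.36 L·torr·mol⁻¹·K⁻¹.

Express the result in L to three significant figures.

15.0 L

n(N2) = PV/RT = (527 × 69.0) / (62.36 × 1041.15) = 0.5601 mol
n(O2) = PV/RT = (3230 × 7.12) / (62.36 × 290.55) = 1.269 mol
For 0.5601 mol N2, stoichiometry requires (1/1) × 0.5601 = 0.5601 mol O2; 1.269 mol is available, so N2 is limiting.
n(NO) = (2/1) × 0.5601 = 1.120 mol
V(NO) = nRT/P = 1.120 × 62.36 × 457.15 / 2130 = 14.99 L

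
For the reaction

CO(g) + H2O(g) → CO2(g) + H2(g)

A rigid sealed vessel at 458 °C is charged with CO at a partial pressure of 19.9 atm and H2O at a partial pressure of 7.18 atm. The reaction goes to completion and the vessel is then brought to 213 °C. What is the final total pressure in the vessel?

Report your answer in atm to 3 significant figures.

At constant V, partial pressures at 458 °C are proportional to moles, so apply stoichiometry directly to pressures.
P(H2O) required for 19.9 atm of CO = (1/1) × 19.9 = 19.90 atm; available 7.18 atm, so H2O is limiting.
P(CO) remaining = 19.9 − (1/1) × 7.18 = 12.72 atm
P(gaseous products) = (1+1)/1 × 7.18 = 14.36 atm
P_total at 458 °C = 12.72 + 14.36 = 27.08 atm
Scaling to 213 °C: P = 27.08 × 486.15/731.15 = 18.01 atm

18.0 atm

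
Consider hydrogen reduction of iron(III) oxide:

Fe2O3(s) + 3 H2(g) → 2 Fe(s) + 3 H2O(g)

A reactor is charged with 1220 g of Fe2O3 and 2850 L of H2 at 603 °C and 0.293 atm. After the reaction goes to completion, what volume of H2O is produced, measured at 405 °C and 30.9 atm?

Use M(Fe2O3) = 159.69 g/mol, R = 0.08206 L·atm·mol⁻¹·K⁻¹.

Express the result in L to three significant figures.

n(Fe2O3) = 1220 / 159.69 = 7.640 mol
n(H2) = PV/RT = (0.293 × 2850) / (0.08206 × 876.15) = 11.61 mol
For 7.640 mol Fe2O3, stoichiometry requires (3/1) × 7.640 = 22.92 mol H2; 11.61 mol is available, so H2 is limiting.
n(H2O) = (3/3) × 11.61 = 11.61 mol
V(H2O) = nRT/P = 11.61 × 0.08206 × 678.15 / 30.9 = 20.91 L

20.9 L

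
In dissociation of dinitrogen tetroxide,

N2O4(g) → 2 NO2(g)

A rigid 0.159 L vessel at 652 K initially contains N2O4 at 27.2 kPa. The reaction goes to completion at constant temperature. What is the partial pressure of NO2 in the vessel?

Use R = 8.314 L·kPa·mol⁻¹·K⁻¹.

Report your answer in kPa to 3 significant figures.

n(N2O4)₀ = PV/RT = (27.2 × 0.159) / (8.314 × 652) = 0.0007978 mol
n(NO2) = (2/1) × 0.0007978 = 0.001596 mol
P(NO2) = nRT/V = 0.001596 × 8.314 × 652 / 0.159 = 54.41 kPa

54.4 kPa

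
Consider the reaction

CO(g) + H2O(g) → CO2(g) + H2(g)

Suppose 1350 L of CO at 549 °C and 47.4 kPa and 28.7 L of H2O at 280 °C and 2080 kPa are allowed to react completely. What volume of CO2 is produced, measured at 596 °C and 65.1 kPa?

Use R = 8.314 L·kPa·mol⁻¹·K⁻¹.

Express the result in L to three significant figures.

n(CO) = PV/RT = (47.4 × 1350) / (8.314 × 822.15) = 9.362 mol
n(H2O) = PV/RT = (2080 × 28.7) / (8.314 × 553.15) = 12.98 mol
For 9.362 mol CO, stoichiometry requires (1/1) × 9.362 = 9.362 mol H2O; 12.98 mol is available, so CO is limiting.
n(CO2) = (1/1) × 9.362 = 9.362 mol
V(CO2) = nRT/P = 9.362 × 8.314 × 869.15 / 65.1 = 1039 L

1040 L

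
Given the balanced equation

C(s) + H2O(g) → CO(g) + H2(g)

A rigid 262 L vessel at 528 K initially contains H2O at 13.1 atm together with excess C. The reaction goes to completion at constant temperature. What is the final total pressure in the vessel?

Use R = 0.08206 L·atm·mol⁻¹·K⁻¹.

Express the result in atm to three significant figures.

Rigid vessel, constant T ⇒ P scales with total gas moles (1 → 2).
P_final = (2/1) × 13.1 = 26.20 atm

26.2 atm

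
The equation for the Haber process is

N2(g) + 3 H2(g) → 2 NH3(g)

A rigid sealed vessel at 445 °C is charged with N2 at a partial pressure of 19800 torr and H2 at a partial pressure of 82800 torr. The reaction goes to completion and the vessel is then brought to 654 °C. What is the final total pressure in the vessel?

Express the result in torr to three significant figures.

81300 torr

Because the vessel is rigid and T is held at 445 °C, work the stoichiometry in partial pressures (P_i = n_iRT/V).
P(H2) required for 19800 torr of N2 = (3/1) × 19800 = 59400 torr; available 82800 torr, so N2 is limiting.
P(H2) remaining = 82800 − (3/1) × 19800 = 23400 torr
P(gaseous products) = (2)/1 × 19800 = 39600 torr
P_total at 445 °C = 23400 + 39600 = 63000 torr
Scaling to 654 °C: P = 63000 × 927.15/718.15 = 81330 torr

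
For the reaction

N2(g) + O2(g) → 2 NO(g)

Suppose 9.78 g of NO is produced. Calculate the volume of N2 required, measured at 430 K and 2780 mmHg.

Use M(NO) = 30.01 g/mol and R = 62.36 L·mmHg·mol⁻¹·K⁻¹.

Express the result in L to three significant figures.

1.57 L

n(NO) = 9.780 / 30.01 = 0.3259 mol
n(N2) = (1/2) × 0.3259 = 0.1630 mol
V = nRT/P = 0.1630 × 62.36 × 430 / 2780 = 1.572 L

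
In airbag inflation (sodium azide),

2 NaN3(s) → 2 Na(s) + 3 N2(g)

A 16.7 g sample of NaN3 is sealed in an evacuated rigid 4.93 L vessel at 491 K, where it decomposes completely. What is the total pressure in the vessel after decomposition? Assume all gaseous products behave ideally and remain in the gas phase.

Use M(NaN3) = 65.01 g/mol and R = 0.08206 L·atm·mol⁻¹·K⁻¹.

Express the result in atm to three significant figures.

3.15 atm

n(NaN3) = 16.7 / 65.01 = 0.2569 mol
n(gas produced) = (3/2) × 0.2569 = 0.3854 mol
P = nRT/V = 0.3854 × 0.08206 × 491 / 4.93 = 3.150 atm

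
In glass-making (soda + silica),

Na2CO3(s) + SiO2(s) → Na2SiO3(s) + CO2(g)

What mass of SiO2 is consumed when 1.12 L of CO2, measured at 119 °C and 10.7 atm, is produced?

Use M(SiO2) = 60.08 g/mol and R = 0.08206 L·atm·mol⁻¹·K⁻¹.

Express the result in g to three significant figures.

n(CO2) = PV/RT = (10.7 × 1.12) / (0.08206 × 392.15) = 0.3724 mol
n(SiO2) = (1/1) × 0.3724 = 0.3724 mol
m(SiO2) = 0.3724 × 60.08 = 22.37 g

22.4 g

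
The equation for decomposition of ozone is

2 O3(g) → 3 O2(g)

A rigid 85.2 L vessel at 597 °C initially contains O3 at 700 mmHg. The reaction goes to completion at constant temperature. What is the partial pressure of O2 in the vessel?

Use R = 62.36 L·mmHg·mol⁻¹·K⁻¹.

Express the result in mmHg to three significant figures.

n(O3)₀ = PV/RT = (700 × 85.2) / (62.36 × 870.15) = 1.099 mol
n(O2) = (3/2) × 1.099 = 1.648 mol
P(O2) = nRT/V = 1.648 × 62.36 × 870.15 / 85.2 = 1050 mmHg

1050 mmHg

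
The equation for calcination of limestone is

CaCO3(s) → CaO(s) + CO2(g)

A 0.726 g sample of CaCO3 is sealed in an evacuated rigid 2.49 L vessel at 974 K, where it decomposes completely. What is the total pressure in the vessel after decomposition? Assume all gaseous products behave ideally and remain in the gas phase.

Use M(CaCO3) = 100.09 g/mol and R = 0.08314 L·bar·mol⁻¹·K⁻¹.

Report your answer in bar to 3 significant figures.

n(CaCO3) = 0.726 / 100.09 = 0.007253 mol
n(gas produced) = (1/1) × 0.007253 = 0.007253 mol
P = nRT/V = 0.007253 × 0.08314 × 974 / 2.49 = 0.2359 bar

0.236 bar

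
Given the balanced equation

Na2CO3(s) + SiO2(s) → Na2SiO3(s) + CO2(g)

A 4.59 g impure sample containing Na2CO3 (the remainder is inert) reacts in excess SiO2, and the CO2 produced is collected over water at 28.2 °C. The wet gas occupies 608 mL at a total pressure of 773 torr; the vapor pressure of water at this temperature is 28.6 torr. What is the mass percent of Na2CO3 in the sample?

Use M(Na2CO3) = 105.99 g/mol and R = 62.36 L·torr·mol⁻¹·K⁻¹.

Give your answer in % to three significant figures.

55.6 %

P(CO2) = 773 − 28.6 = 744.4 torr
n(CO2) = PV/RT = (744.4 × 0.6080) / (62.36 × 301.35) = 0.02408 mol
n(Na2CO3) = (1/1) × 0.02408 = 0.02408 mol
m(Na2CO3) = 0.02408 × 105.99 = 2.552 g
%Na2CO3 = 2.552 / 4.59 × 100 = 55.60%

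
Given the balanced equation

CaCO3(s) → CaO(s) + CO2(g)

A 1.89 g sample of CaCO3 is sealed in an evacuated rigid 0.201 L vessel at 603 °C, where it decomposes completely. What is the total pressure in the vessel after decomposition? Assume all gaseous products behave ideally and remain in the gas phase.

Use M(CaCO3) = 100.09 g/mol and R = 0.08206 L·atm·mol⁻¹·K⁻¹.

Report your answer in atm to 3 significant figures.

6.75 atm

n(CaCO3) = 1.89 / 100.09 = 0.01888 mol
n(gas produced) = (1/1) × 0.01888 = 0.01888 mol
P = nRT/V = 0.01888 × 0.08206 × 876.15 / 0.201 = 6.753 atm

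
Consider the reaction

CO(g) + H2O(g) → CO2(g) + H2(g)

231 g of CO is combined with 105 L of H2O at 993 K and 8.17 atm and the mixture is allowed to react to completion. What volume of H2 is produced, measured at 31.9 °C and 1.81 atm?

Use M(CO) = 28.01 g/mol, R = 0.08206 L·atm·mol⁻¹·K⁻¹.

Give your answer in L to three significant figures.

n(CO) = 231 / 28.01 = 8.247 mol
n(H2O) = PV/RT = (8.17 × 105) / (0.08206 × 993) = 10.53 mol
For 8.247 mol CO, stoichiometry requires (1/1) × 8.247 = 8.247 mol H2O; 10.53 mol is available, so CO is limiting.
n(H2) = (1/1) × 8.247 = 8.247 mol
V(H2) = nRT/P = 8.247 × 0.08206 × 305.05 / 1.81 = 114.1 L

114 L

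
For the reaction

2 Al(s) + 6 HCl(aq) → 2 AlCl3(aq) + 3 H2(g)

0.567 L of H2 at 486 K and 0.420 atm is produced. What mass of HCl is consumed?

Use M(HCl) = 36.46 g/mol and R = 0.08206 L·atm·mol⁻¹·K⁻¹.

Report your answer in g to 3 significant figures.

n(H2) = PV/RT = (0.420 × 0.567) / (0.08206 × 486) = 0.005971 mol
n(HCl) = (6/3) × 0.005971 = 0.01194 mol
m(HCl) = 0.01194 × 36.46 = 0.4353 g

0.435 g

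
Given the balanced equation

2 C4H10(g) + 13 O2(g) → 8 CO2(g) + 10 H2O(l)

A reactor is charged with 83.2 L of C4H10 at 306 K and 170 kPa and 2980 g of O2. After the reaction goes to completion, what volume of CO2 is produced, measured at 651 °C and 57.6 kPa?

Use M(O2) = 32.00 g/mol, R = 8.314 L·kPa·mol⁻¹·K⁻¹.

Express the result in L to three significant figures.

2970 L

n(C4H10) = PV/RT = (170 × 83.2) / (8.314 × 306) = 5.560 mol
n(O2) = 2980 / 32.00 = 93.12 mol
For 5.560 mol C4H10, stoichiometry requires (13/2) × 5.560 = 36.14 mol O2; 93.12 mol is available, so C4H10 is limiting.
n(CO2) = (8/2) × 5.560 = 22.24 mol
V(CO2) = nRT/P = 22.24 × 8.314 × 924.15 / 57.6 = 2967 L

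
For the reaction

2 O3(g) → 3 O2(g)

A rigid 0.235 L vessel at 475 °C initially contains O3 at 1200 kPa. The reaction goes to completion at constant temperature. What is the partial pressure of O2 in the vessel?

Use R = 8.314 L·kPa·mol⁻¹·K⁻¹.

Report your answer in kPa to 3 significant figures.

n(O3)₀ = PV/RT = (1200 × 0.235) / (8.314 × 748.15) = 0.04534 mol
n(O2) = (3/2) × 0.04534 = 0.06801 mol
P(O2) = nRT/V = 0.06801 × 8.314 × 748.15 / 0.235 = 1800 kPa

1800 kPa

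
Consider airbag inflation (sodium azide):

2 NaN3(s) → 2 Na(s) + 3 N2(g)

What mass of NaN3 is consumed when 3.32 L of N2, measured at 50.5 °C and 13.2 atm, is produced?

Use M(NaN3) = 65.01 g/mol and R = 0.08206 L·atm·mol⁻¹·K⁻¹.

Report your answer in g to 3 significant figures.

n(N2) = PV/RT = (13.2 × 3.32) / (0.08206 × 323.65) = 1.650 mol
n(NaN3) = (2/3) × 1.650 = 1.100 mol
m(NaN3) = 1.100 × 65.01 = 71.51 g

71.5 g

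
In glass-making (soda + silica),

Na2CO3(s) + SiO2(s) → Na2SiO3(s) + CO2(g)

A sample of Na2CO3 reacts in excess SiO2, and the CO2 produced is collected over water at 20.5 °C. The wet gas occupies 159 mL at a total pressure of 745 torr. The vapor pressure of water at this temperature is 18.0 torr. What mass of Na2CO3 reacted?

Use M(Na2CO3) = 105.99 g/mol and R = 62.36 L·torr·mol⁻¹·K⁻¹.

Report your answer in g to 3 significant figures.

P(CO2) = 745 − 18.0 = 727.0 torr
n(CO2) = PV/RT = (727.0 × 0.1590) / (62.36 × 293.65) = 0.006312 mol
n(Na2CO3) = (1/1) × 0.006312 = 0.006312 mol
m(Na2CO3) = 0.006312 × 105.99 = 0.6690 g

0.669 g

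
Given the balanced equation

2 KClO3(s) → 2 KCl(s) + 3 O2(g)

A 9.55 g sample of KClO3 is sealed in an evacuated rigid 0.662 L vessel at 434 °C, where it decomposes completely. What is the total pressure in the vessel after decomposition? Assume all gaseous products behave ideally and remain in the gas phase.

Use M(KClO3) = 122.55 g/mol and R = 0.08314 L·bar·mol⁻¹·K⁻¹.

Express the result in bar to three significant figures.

10.4 bar

n(KClO3) = 9.55 / 122.55 = 0.07793 mol
n(gas produced) = (3/2) × 0.07793 = 0.1169 mol
P = nRT/V = 0.1169 × 0.08314 × 707.15 / 0.662 = 10.38 bar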